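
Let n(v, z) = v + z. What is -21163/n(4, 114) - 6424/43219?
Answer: -83218339/463622 ≈ -179.50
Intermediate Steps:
-21163/n(4, 114) - 6424/43219 = -21163/(4 + 114) - 6424/43219 = -21163/118 - 6424*1/43219 = -21163*1/118 - 584/3929 = -21163/118 - 584/3929 = -83218339/463622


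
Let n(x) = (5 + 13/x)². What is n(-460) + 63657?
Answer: 13475051569/211600 ≈ 63682.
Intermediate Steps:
n(-460) + 63657 = (13 + 5*(-460))²/(-460)² + 63657 = (13 - 2300)²/211600 + 63657 = (1/211600)*(-2287)² + 63657 = (1/211600)*5230369 + 63657 = 5230369/211600 + 63657 = 13475051569/211600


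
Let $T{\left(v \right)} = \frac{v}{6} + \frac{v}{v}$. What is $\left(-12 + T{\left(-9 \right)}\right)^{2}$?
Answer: $\frac{625}{4} \approx 156.25$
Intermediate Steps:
$T{\left(v \right)} = 1 + \frac{v}{6}$ ($T{\left(v \right)} = v \frac{1}{6} + 1 = \frac{v}{6} + 1 = 1 + \frac{v}{6}$)
$\left(-12 + T{\left(-9 \right)}\right)^{2} = \left(-12 + \left(1 + \frac{1}{6} \left(-9\right)\right)\right)^{2} = \left(-12 + \left(1 - \frac{3}{2}\right)\right)^{2} = \left(-12 - \frac{1}{2}\right)^{2} = \left(- \frac{25}{2}\right)^{2} = \frac{625}{4}$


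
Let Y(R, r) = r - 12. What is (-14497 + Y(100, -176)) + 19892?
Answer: 5207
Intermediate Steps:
Y(R, r) = -12 + r
(-14497 + Y(100, -176)) + 19892 = (-14497 + (-12 - 176)) + 19892 = (-14497 - 188) + 19892 = -14685 + 19892 = 5207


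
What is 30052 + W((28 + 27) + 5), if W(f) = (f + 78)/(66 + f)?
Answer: 631115/21 ≈ 30053.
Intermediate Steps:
W(f) = (78 + f)/(66 + f)
30052 + W((28 + 27) + 5) = 30052 + (78 + ((28 + 27) + 5))/(66 + ((28 + 27) + 5)) = 30052 + (78 + (55 + 5))/(66 + (55 + 5)) = 30052 + (78 + 60)/(66 + 60) = 30052 + 138/126 = 30052 + (1/126)*138 = 30052 + 23/21 = 631115/21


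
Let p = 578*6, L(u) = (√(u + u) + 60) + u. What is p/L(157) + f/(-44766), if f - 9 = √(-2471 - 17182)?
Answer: 3743166769/232658850 - 3468*√314/46775 - I*√19653/44766 ≈ 14.775 - 0.0031316*I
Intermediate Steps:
f = 9 + I*√19653 (f = 9 + √(-2471 - 17182) = 9 + √(-19653) = 9 + I*√19653 ≈ 9.0 + 140.19*I)
L(u) = 60 + u + √2*√u (L(u) = (√(2*u) + 60) + u = (√2*√u + 60) + u = (60 + √2*√u) + u = 60 + u + √2*√u)
p = 3468
p/L(157) + f/(-44766) = 3468/(60 + 157 + √2*√157) + (9 + I*√19653)/(-44766) = 3468/(60 + 157 + √314) + (9 + I*√19653)*(-1/44766) = 3468/(217 + √314) + (-1/4974 - I*√19653/44766) = -1/4974 + 3468/(217 + √314) - I*√19653/44766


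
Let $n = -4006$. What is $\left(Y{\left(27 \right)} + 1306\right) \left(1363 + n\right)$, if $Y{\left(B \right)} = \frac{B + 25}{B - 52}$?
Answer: $- \frac{86156514}{25} \approx -3.4463 \cdot 10^{6}$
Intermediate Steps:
$Y{\left(B \right)} = \frac{25 + B}{-52 + B}$
$\left(Y{\left(27 \right)} + 1306\right) \left(1363 + n\right) = \left(\frac{25 + 27}{-52 + 27} + 1306\right) \left(1363 - 4006\right) = \left(\frac{1}{-25} \cdot 52 + 1306\right) \left(-2643\right) = \left(\left(- \frac{1}{25}\right) 52 + 1306\right) \left(-2643\right) = \left(- \frac{52}{25} + 1306\right) \left(-2643\right) = \frac{32598}{25} \left(-2643\right) = - \frac{86156514}{25}$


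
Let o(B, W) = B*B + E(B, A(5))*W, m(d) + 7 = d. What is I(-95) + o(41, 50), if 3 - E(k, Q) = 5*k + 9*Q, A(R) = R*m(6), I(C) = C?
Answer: -6264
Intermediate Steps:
m(d) = -7 + d
A(R) = -R (A(R) = R*(-7 + 6) = R*(-1) = -R)
E(k, Q) = 3 - 9*Q - 5*k (E(k, Q) = 3 - (5*k + 9*Q) = 3 + (-9*Q - 5*k) = 3 - 9*Q - 5*k)
o(B, W) = B² + W*(48 - 5*B) (o(B, W) = B*B + (3 - (-9)*5 - 5*B)*W = B² + (3 - 9*(-5) - 5*B)*W = B² + (3 + 45 - 5*B)*W = B² + (48 - 5*B)*W = B² + W*(48 - 5*B))
I(-95) + o(41, 50) = -95 + (41² - 1*50*(-48 + 5*41)) = -95 + (1681 - 1*50*(-48 + 205)) = -95 + (1681 - 1*50*157) = -95 + (1681 - 7850) = -95 - 6169 = -6264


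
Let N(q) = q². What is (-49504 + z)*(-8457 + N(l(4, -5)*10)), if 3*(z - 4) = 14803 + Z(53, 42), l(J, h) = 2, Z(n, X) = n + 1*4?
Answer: 1076737480/3 ≈ 3.5891e+8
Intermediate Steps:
Z(n, X) = 4 + n (Z(n, X) = n + 4 = 4 + n)
z = 14872/3 (z = 4 + (14803 + (4 + 53))/3 = 4 + (14803 + 57)/3 = 4 + (⅓)*14860 = 4 + 14860/3 = 14872/3 ≈ 4957.3)
(-49504 + z)*(-8457 + N(l(4, -5)*10)) = (-49504 + 14872/3)*(-8457 + (2*10)²) = -133640*(-8457 + 20²)/3 = -133640*(-8457 + 400)/3 = -133640/3*(-8057) = 1076737480/3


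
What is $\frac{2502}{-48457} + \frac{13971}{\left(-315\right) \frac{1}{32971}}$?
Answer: $- \frac{7440376216489}{5087985} \approx -1.4623 \cdot 10^{6}$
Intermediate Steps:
$\frac{2502}{-48457} + \frac{13971}{\left(-315\right) \frac{1}{32971}} = 2502 \left(- \frac{1}{48457}\right) + \frac{13971}{\left(-315\right) \frac{1}{32971}} = - \frac{2502}{48457} + \frac{13971}{- \frac{315}{32971}} = - \frac{2502}{48457} + 13971 \left(- \frac{32971}{315}\right) = - \frac{2502}{48457} - \frac{153545947}{105} = - \frac{7440376216489}{5087985}$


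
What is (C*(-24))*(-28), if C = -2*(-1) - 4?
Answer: -1344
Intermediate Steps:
C = -2 (C = 2 - 4 = -2)
(C*(-24))*(-28) = -2*(-24)*(-28) = 48*(-28) = -1344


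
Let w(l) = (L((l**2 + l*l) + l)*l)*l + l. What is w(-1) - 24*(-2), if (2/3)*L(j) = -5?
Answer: 79/2 ≈ 39.500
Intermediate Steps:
L(j) = -15/2 (L(j) = (3/2)*(-5) = -15/2)
w(l) = l - 15*l**2/2 (w(l) = (-15*l/2)*l + l = -15*l**2/2 + l = l - 15*l**2/2)
w(-1) - 24*(-2) = (1/2)*(-1)*(2 - 15*(-1)) - 24*(-2) = (1/2)*(-1)*(2 + 15) + 48 = (1/2)*(-1)*17 + 48 = -17/2 + 48 = 79/2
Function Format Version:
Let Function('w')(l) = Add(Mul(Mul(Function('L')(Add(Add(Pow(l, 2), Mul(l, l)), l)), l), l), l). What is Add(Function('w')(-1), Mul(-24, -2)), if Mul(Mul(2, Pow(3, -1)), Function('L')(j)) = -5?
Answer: Rational(79, 2) ≈ 39.500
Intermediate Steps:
Function('L')(j) = Rational(-15, 2) (Function('L')(j) = Mul(Rational(3, 2), -5) = Rational(-15, 2))
Function('w')(l) = Add(l, Mul(Rational(-15, 2), Pow(l, 2))) (Function('w')(l) = Add(Mul(Mul(Rational(-15, 2), l), l), l) = Add(Mul(Rational(-15, 2), Pow(l, 2)), l) = Add(l, Mul(Rational(-15, 2), Pow(l, 2))))
Add(Function('w')(-1), Mul(-24, -2)) = Add(Mul(Rational(1, 2), -1, Add(2, Mul(-15, -1))), Mul(-24, -2)) = Add(Mul(Rational(1, 2), -1, Add(2, 15)), 48) = Add(Mul(Rational(1, 2), -1, 17), 48) = Add(Rational(-17, 2), 48) = Rational(79, 2)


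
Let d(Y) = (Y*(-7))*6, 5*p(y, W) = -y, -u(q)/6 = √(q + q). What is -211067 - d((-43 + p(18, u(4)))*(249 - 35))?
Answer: -3149539/5 ≈ -6.2991e+5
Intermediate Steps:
u(q) = -6*√2*√q (u(q) = -6*√(q + q) = -6*√2*√q)
p(y, W) = -y/5 (p(y, W) = (-y)/5 = -y/5)
d(Y) = -42*Y (d(Y) = -7*Y*6 = -42*Y)
-211067 - d((-43 + p(18, u(4)))*(249 - 35)) = -211067 - (-42)*(-43 - ⅕*18)*(249 - 35) = -211067 - (-42)*(-43 - 18/5)*214 = -211067 - (-42)*(-233/5*214) = -211067 - (-42)*(-49862)/5 = -211067 - 1*2094204/5 = -211067 - 2094204/5 = -3149539/5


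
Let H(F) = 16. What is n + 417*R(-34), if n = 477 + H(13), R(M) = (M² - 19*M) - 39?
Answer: 735664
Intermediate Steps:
R(M) = -39 + M² - 19*M
n = 493 (n = 477 + 16 = 493)
n + 417*R(-34) = 493 + 417*(-39 + (-34)² - 19*(-34)) = 493 + 417*(-39 + 1156 + 646) = 493 + 417*1763 = 493 + 735171 = 735664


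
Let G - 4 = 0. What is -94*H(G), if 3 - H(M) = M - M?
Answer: -282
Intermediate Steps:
G = 4 (G = 4 + 0 = 4)
H(M) = 3 (H(M) = 3 - (M - M) = 3 - 1*0 = 3 + 0 = 3)
-94*H(G) = -94*3 = -282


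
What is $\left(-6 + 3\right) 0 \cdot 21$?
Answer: $0$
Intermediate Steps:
$\left(-6 + 3\right) 0 \cdot 21 = \left(-3\right) 0 \cdot 21 = 0 \cdot 21 = 0$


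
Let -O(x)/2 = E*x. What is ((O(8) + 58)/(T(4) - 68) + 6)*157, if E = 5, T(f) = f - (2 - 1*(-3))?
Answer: 68452/69 ≈ 992.06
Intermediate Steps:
T(f) = -5 + f (T(f) = f - (2 + 3) = f - 1*5 = f - 5 = -5 + f)
O(x) = -10*x
((O(8) + 58)/(T(4) - 68) + 6)*157 = ((-10*8 + 58)/((-5 + 4) - 68) + 6)*157 = ((-80 + 58)/(-1 - 68) + 6)*157 = (-22/(-69) + 6)*157 = (-22*(-1/69) + 6)*157 = (22/69 + 6)*157 = (436/69)*157 = 68452/69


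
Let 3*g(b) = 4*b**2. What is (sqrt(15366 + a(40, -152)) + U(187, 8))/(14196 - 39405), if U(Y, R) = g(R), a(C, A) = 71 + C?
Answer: -256/75627 - sqrt(15477)/25209 ≈ -0.0083200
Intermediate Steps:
g(b) = 4*b**2/3 (g(b) = (4*b**2)/3 = 4*b**2/3)
U(Y, R) = 4*R**2/3
(sqrt(15366 + a(40, -152)) + U(187, 8))/(14196 - 39405) = (sqrt(15366 + (71 + 40)) + (4/3)*8**2)/(14196 - 39405) = (sqrt(15366 + 111) + (4/3)*64)/(-25209) = (sqrt(15477) + 256/3)*(-1/25209) = (256/3 + sqrt(15477))*(-1/25209) = -256/75627 - sqrt(15477)/25209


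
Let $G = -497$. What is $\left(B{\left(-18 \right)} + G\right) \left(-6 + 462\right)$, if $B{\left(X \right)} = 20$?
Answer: $-217512$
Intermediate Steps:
$\left(B{\left(-18 \right)} + G\right) \left(-6 + 462\right) = \left(20 - 497\right) \left(-6 + 462\right) = \left(-477\right) 456 = -217512$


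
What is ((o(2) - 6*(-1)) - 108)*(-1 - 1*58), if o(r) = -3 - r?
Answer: 6313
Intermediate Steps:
((o(2) - 6*(-1)) - 108)*(-1 - 1*58) = (((-3 - 1*2) - 6*(-1)) - 108)*(-1 - 1*58) = (((-3 - 2) + 6) - 108)*(-1 - 58) = ((-5 + 6) - 108)*(-59) = (1 - 108)*(-59) = -107*(-59) = 6313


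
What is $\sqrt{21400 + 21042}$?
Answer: $\sqrt{42442} \approx 206.01$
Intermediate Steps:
$\sqrt{21400 + 21042} = \sqrt{42442}$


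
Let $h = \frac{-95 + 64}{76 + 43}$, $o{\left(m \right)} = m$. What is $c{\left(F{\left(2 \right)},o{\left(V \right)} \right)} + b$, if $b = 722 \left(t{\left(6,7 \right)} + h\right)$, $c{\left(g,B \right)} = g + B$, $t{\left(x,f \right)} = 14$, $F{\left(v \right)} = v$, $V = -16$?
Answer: $\frac{1178804}{119} \approx 9905.9$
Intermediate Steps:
$h = - \frac{31}{119} \approx -0.2605$
$c{\left(g,B \right)} = B + g$
$b = \frac{1180470}{119}$ ($b = 722 \left(14 - \frac{31}{119}\right) = 722 \cdot \frac{1635}{119} = \frac{1180470}{119} \approx 9919.9$)
$c{\left(F{\left(2 \right)},o{\left(V \right)} \right)} + b = \left(-16 + 2\right) + \frac{1180470}{119} = -14 + \frac{1180470}{119} = \frac{1178804}{119}$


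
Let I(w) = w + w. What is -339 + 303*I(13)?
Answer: 7539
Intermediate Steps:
I(w) = 2*w
-339 + 303*I(13) = -339 + 303*(2*13) = -339 + 303*26 = -339 + 7878 = 7539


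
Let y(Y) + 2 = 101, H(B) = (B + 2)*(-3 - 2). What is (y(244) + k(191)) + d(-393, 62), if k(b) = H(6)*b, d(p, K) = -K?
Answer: -7603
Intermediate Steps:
H(B) = -10 - 5*B (H(B) = (2 + B)*(-5) = -10 - 5*B)
y(Y) = 99 (y(Y) = -2 + 101 = 99)
k(b) = -40*b (k(b) = (-10 - 5*6)*b = (-10 - 30)*b = -40*b)
(y(244) + k(191)) + d(-393, 62) = (99 - 40*191) - 1*62 = (99 - 7640) - 62 = -7541 - 62 = -7603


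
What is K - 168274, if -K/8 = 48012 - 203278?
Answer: 1073854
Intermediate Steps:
K = 1242128 (K = -8*(48012 - 203278) = -8*(-155266) = 1242128)
K - 168274 = 1242128 - 168274 = 1073854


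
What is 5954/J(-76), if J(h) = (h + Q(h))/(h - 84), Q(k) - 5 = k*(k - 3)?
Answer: -952640/5933 ≈ -160.57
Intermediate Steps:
Q(k) = 5 + k*(-3 + k) (Q(k) = 5 + k*(k - 3) = 5 + k*(-3 + k))
J(h) = (5 + h² - 2*h)/(-84 + h) (J(h) = (h + (5 + h² - 3*h))/(h - 84) = (5 + h² - 2*h)/(-84 + h))
5954/J(-76) = 5954/(((5 + (-76)² - 2*(-76))/(-84 - 76))) = 5954/(((5 + 5776 + 152)/(-160))) = 5954/((-1/160*5933)) = 5954/(-5933/160) = 5954*(-160/5933) = -952640/5933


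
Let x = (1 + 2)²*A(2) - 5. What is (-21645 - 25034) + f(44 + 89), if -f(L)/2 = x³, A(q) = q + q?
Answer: -106261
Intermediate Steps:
A(q) = 2*q
x = 31 (x = (1 + 2)²*(2*2) - 5 = 3²*4 - 5 = 9*4 - 5 = 36 - 5 = 31)
f(L) = -59582 (f(L) = -2*31³ = -2*29791 = -59582)
(-21645 - 25034) + f(44 + 89) = (-21645 - 25034) - 59582 = -46679 - 59582 = -106261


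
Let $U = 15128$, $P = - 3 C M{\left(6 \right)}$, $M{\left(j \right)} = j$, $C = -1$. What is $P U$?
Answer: $272304$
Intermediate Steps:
$P = 18$ ($P = \left(-3\right) \left(-1\right) 6 = 3 \cdot 6 = 18$)
$P U = 18 \cdot 15128 = 272304$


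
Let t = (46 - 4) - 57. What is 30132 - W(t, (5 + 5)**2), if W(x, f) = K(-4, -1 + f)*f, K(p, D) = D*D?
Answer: -949968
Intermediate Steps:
t = -15 (t = 42 - 57 = -15)
K(p, D) = D**2
W(x, f) = f*(-1 + f)**2 (W(x, f) = (-1 + f)**2*f = f*(-1 + f)**2)
30132 - W(t, (5 + 5)**2) = 30132 - (5 + 5)**2*(-1 + (5 + 5)**2)**2 = 30132 - 10**2*(-1 + 10**2)**2 = 30132 - 100*(-1 + 100)**2 = 30132 - 100*99**2 = 30132 - 100*9801 = 30132 - 1*980100 = 30132 - 980100 = -949968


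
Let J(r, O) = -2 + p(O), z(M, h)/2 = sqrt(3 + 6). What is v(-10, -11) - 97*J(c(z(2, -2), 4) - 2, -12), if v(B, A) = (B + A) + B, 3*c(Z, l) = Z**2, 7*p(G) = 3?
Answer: 850/7 ≈ 121.43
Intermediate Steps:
p(G) = 3/7 (p(G) = (1/7)*3 = 3/7)
z(M, h) = 6 (z(M, h) = 2*sqrt(3 + 6) = 2*sqrt(9) = 2*3 = 6)
c(Z, l) = Z**2/3
v(B, A) = A + 2*B (v(B, A) = (A + B) + B = A + 2*B)
J(r, O) = -11/7 (J(r, O) = -2 + 3/7 = -11/7)
v(-10, -11) - 97*J(c(z(2, -2), 4) - 2, -12) = (-11 + 2*(-10)) - 97*(-11/7) = (-11 - 20) + 1067/7 = -31 + 1067/7 = 850/7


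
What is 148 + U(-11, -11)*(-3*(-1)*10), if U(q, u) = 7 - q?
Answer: 688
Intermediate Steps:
148 + U(-11, -11)*(-3*(-1)*10) = 148 + (7 - 1*(-11))*(-3*(-1)*10) = 148 + (7 + 11)*(3*10) = 148 + 18*30 = 148 + 540 = 688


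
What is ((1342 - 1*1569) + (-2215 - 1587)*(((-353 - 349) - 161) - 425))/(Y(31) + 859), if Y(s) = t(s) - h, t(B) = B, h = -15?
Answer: 4896749/905 ≈ 5410.8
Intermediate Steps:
Y(s) = 15 + s (Y(s) = s - 1*(-15) = s + 15 = 15 + s)
((1342 - 1*1569) + (-2215 - 1587)*(((-353 - 349) - 161) - 425))/(Y(31) + 859) = ((1342 - 1*1569) + (-2215 - 1587)*(((-353 - 349) - 161) - 425))/((15 + 31) + 859) = ((1342 - 1569) - 3802*((-702 - 161) - 425))/(46 + 859) = (-227 - 3802*(-863 - 425))/905 = (-227 - 3802*(-1288))*(1/905) = (-227 + 4896976)*(1/905) = 4896749*(1/905) = 4896749/905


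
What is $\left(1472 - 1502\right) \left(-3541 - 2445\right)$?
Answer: $179580$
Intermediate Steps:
$\left(1472 - 1502\right) \left(-3541 - 2445\right) = \left(-30\right) \left(-5986\right) = 179580$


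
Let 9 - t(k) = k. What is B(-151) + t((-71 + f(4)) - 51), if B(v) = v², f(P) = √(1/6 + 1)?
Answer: 22932 - √42/6 ≈ 22931.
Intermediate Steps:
f(P) = √42/6 (f(P) = √(⅙ + 1) = √(7/6) = √42/6)
t(k) = 9 - k
B(-151) + t((-71 + f(4)) - 51) = (-151)² + (9 - ((-71 + √42/6) - 51)) = 22801 + (9 - (-122 + √42/6)) = 22801 + (9 + (122 - √42/6)) = 22801 + (131 - √42/6) = 22932 - √42/6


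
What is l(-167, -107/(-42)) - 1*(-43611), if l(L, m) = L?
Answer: 43444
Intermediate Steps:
l(-167, -107/(-42)) - 1*(-43611) = -167 - 1*(-43611) = -167 + 43611 = 43444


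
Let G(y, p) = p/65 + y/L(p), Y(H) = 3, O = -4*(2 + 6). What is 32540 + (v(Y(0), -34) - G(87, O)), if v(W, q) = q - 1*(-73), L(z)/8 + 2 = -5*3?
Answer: 288008367/8840 ≈ 32580.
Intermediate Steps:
O = -32 (O = -4*8 = -32)
L(z) = -136 (L(z) = -16 + 8*(-5*3) = -16 + 8*(-15) = -16 - 120 = -136)
v(W, q) = 73 + q (v(W, q) = q + 73 = 73 + q)
G(y, p) = -y/136 + p/65 (G(y, p) = p/65 + y/(-136) = p*(1/65) + y*(-1/136) = p/65 - y/136 = -y/136 + p/65)
32540 + (v(Y(0), -34) - G(87, O)) = 32540 + ((73 - 34) - (-1/136*87 + (1/65)*(-32))) = 32540 + (39 - (-87/136 - 32/65)) = 32540 + (39 - 1*(-10007/8840)) = 32540 + (39 + 10007/8840) = 32540 + 354767/8840 = 288008367/8840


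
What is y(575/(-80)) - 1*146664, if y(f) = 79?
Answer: -146585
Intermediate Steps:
y(575/(-80)) - 1*146664 = 79 - 1*146664 = 79 - 146664 = -146585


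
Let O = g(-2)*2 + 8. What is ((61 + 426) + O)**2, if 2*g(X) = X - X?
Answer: 245025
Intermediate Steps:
g(X) = 0 (g(X) = (X - X)/2 = (1/2)*0 = 0)
O = 8 (O = 0*2 + 8 = 0 + 8 = 8)
((61 + 426) + O)**2 = ((61 + 426) + 8)**2 = (487 + 8)**2 = 495**2 = 245025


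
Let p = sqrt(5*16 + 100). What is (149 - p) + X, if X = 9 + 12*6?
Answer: 230 - 6*sqrt(5) ≈ 216.58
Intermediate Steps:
p = 6*sqrt(5) (p = sqrt(80 + 100) = sqrt(180) = 6*sqrt(5) ≈ 13.416)
X = 81 (X = 9 + 72 = 81)
(149 - p) + X = (149 - 6*sqrt(5)) + 81 = 230 - 6*sqrt(5)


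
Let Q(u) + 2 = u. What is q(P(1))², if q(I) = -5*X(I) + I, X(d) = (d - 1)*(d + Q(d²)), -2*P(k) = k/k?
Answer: 19321/64 ≈ 301.89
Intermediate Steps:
Q(u) = -2 + u
P(k) = -½ (P(k) = -k/(2*k) = -½*1 = -½)
X(d) = (-1 + d)*(-2 + d + d²) (X(d) = (d - 1)*(d + (-2 + d²)) = (-1 + d)*(-2 + d + d²))
q(I) = -10 - 5*I³ + 16*I (q(I) = -5*(2 + I³ - 3*I) + I = (-10 - 5*I³ + 15*I) + I = -10 - 5*I³ + 16*I)
q(P(1))² = (-10 - 5*(-½)³ + 16*(-½))² = (-10 - 5*(-⅛) - 8)² = (-10 + 5/8 - 8)² = (-139/8)² = 19321/64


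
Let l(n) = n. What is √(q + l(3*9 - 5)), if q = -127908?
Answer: I*√127886 ≈ 357.61*I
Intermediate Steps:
√(q + l(3*9 - 5)) = √(-127908 + (3*9 - 5)) = √(-127908 + (27 - 5)) = √(-127908 + 22) = √(-127886) = I*√127886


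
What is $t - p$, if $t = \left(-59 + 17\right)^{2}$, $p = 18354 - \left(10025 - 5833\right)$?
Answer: $-12398$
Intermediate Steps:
$p = 14162$ ($p = 18354 - 4192 = 14162$)
$t = 1764$ ($t = \left(-42\right)^{2} = 1764$)
$t - p = 1764 - 14162 = -12398$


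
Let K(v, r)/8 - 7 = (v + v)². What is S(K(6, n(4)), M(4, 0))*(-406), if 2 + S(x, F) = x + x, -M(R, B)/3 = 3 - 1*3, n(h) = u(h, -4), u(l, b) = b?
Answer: -980084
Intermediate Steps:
n(h) = -4
M(R, B) = 0 (M(R, B) = -3*(3 - 1*3) = -3*(3 - 3) = -3*0 = 0)
K(v, r) = 56 + 32*v² (K(v, r) = 56 + 8*(v + v)² = 56 + 8*(2*v)² = 56 + 8*(4*v²) = 56 + 32*v²)
S(x, F) = -2 + 2*x (S(x, F) = -2 + (x + x) = -2 + 2*x)
S(K(6, n(4)), M(4, 0))*(-406) = (-2 + 2*(56 + 32*6²))*(-406) = (-2 + 2*(56 + 32*36))*(-406) = (-2 + 2*(56 + 1152))*(-406) = (-2 + 2*1208)*(-406) = (-2 + 2416)*(-406) = 2414*(-406) = -980084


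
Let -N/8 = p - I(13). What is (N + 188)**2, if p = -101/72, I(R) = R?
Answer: 7447441/81 ≈ 91944.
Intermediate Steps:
p = -101/72 (p = -101*1/72 = -101/72 ≈ -1.4028)
N = 1037/9 (N = -8*(-101/72 - 1*13) = -8*(-101/72 - 13) = -8*(-1037/72) = 1037/9 ≈ 115.22)
(N + 188)**2 = (1037/9 + 188)**2 = (2729/9)**2 = 7447441/81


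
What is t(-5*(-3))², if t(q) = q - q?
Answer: 0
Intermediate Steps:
t(q) = 0
t(-5*(-3))² = 0² = 0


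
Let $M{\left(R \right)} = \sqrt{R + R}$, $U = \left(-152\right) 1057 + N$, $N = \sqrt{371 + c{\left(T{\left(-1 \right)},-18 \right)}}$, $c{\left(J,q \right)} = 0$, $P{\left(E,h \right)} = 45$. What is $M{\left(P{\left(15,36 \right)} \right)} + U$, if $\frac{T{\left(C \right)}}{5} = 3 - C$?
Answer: $-160664 + \sqrt{371} + 3 \sqrt{10} \approx -1.6064 \cdot 10^{5}$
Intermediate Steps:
$T{\left(C \right)} = 15 - 5 C$ ($T{\left(C \right)} = 5 \left(3 - C\right) = 15 - 5 C$)
$N = \sqrt{371}$ ($N = \sqrt{371 + 0} = \sqrt{371} \approx 19.261$)
$U = -160664 + \sqrt{371}$ ($U = \left(-152\right) 1057 + \sqrt{371} = -160664 + \sqrt{371} \approx -1.6064 \cdot 10^{5}$)
$M{\left(R \right)} = \sqrt{2} \sqrt{R}$ ($M{\left(R \right)} = \sqrt{2 R} = \sqrt{2} \sqrt{R}$)
$M{\left(P{\left(15,36 \right)} \right)} + U = \sqrt{2} \sqrt{45} - \left(160664 - \sqrt{371}\right) = \sqrt{2} \cdot 3 \sqrt{5} - \left(160664 - \sqrt{371}\right) = 3 \sqrt{10} - \left(160664 - \sqrt{371}\right) = -160664 + \sqrt{371} + 3 \sqrt{10}$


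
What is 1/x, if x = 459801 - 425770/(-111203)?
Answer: 111203/51131676373 ≈ 2.1748e-6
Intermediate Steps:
x = 51131676373/111203 (x = 459801 - 425770*(-1/111203) = 459801 + 425770/111203 = 51131676373/111203 ≈ 4.5981e+5)
1/x = 1/(51131676373/111203) = 111203/51131676373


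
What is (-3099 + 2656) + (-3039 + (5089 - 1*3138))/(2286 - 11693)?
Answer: -4166213/9407 ≈ -442.88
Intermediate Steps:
(-3099 + 2656) + (-3039 + (5089 - 1*3138))/(2286 - 11693) = -443 + (-3039 + (5089 - 3138))/(-9407) = -443 + (-3039 + 1951)*(-1/9407) = -443 - 1088*(-1/9407) = -443 + 1088/9407 = -4166213/9407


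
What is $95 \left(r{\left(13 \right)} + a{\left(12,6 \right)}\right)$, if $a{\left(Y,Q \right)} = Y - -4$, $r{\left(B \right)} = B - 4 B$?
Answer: $-2185$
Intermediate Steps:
$r{\left(B \right)} = - 3 B$
$a{\left(Y,Q \right)} = 4 + Y$ ($a{\left(Y,Q \right)} = Y + 4 = 4 + Y$)
$95 \left(r{\left(13 \right)} + a{\left(12,6 \right)}\right) = 95 \left(\left(-3\right) 13 + \left(4 + 12\right)\right) = 95 \left(-39 + 16\right) = 95 \left(-23\right) = -2185$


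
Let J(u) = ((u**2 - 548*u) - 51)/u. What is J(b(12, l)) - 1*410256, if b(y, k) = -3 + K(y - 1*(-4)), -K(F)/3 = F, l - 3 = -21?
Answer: -410854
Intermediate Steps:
l = -18 (l = 3 - 21 = -18)
K(F) = -3*F
b(y, k) = -15 - 3*y (b(y, k) = -3 - 3*(y - 1*(-4)) = -3 - 3*(y + 4) = -3 - 3*(4 + y) = -3 + (-12 - 3*y) = -15 - 3*y)
J(u) = (-51 + u**2 - 548*u)/u
J(b(12, l)) - 1*410256 = (-548 + (-15 - 3*12) - 51/(-15 - 3*12)) - 1*410256 = (-548 + (-15 - 36) - 51/(-15 - 36)) - 410256 = (-548 - 51 - 51/(-51)) - 410256 = (-548 - 51 - 51*(-1/51)) - 410256 = (-548 - 51 + 1) - 410256 = -598 - 410256 = -410854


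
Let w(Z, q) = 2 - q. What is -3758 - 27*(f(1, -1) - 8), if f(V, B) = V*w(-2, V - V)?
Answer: -3596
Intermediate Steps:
f(V, B) = 2*V (f(V, B) = V*(2 - (V - V)) = V*(2 - 1*0) = V*(2 + 0) = V*2 = 2*V)
-3758 - 27*(f(1, -1) - 8) = -3758 - 27*(2*1 - 8) = -3758 - 27*(2 - 8) = -3758 - 27*(-6) = -3758 + 162 = -3596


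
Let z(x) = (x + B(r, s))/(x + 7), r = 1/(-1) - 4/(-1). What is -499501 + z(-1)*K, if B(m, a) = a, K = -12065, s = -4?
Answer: -2936681/6 ≈ -4.8945e+5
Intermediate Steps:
r = 3 (r = 1*(-1) - 4*(-1) = -1 + 4 = 3)
z(x) = (-4 + x)/(7 + x) (z(x) = (x - 4)/(x + 7) = (-4 + x)/(7 + x))
-499501 + z(-1)*K = -499501 + ((-4 - 1)/(7 - 1))*(-12065) = -499501 + (-5/6)*(-12065) = -499501 + ((⅙)*(-5))*(-12065) = -499501 - ⅚*(-12065) = -499501 + 60325/6 = -2936681/6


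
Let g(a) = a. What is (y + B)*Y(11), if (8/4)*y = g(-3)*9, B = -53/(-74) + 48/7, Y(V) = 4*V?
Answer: -67540/259 ≈ -260.77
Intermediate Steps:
B = 3923/518 (B = -53*(-1/74) + 48*(⅐) = 53/74 + 48/7 = 3923/518 ≈ 7.5734)
y = -27/2 (y = (-3*9)/2 = (½)*(-27) = -27/2 ≈ -13.500)
(y + B)*Y(11) = (-27/2 + 3923/518)*(4*11) = -1535/259*44 = -67540/259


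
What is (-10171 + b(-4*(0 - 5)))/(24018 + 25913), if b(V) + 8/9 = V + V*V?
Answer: -87767/449379 ≈ -0.19531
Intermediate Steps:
b(V) = -8/9 + V + V² (b(V) = -8/9 + (V + V*V) = -8/9 + (V + V²) = -8/9 + V + V²)
(-10171 + b(-4*(0 - 5)))/(24018 + 25913) = (-10171 + (-8/9 - 4*(0 - 5) + (-4*(0 - 5))²))/(24018 + 25913) = (-10171 + (-8/9 - 4*(-5) + (-4*(-5))²))/49931 = (-10171 + (-8/9 + 20 + 20²))*(1/49931) = (-10171 + (-8/9 + 20 + 400))*(1/49931) = (-10171 + 3772/9)*(1/49931) = -87767/9*1/49931 = -87767/449379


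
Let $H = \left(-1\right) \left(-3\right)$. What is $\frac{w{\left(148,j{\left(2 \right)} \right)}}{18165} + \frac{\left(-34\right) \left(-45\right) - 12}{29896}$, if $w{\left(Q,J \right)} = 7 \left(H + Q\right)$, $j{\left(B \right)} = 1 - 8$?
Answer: $\frac{4226753}{38790060} \approx 0.10896$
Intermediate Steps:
$j{\left(B \right)} = -7$ ($j{\left(B \right)} = 1 - 8 = -7$)
$H = 3$
$w{\left(Q,J \right)} = 21 + 7 Q$ ($w{\left(Q,J \right)} = 7 \left(3 + Q\right) = 21 + 7 Q$)
$\frac{w{\left(148,j{\left(2 \right)} \right)}}{18165} + \frac{\left(-34\right) \left(-45\right) - 12}{29896} = \frac{21 + 7 \cdot 148}{18165} + \frac{\left(-34\right) \left(-45\right) - 12}{29896} = \left(21 + 1036\right) \frac{1}{18165} + \left(1530 - 12\right) \frac{1}{29896} = 1057 \cdot \frac{1}{18165} + 1518 \cdot \frac{1}{29896} = \frac{151}{2595} + \frac{759}{14948} = \frac{4226753}{38790060}$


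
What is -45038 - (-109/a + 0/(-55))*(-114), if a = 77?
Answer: -3480352/77 ≈ -45199.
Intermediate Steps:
-45038 - (-109/a + 0/(-55))*(-114) = -45038 - (-109/77 + 0/(-55))*(-114) = -45038 - (-109*1/77 + 0*(-1/55))*(-114) = -45038 - (-109/77 + 0)*(-114) = -45038 - (-109)*(-114)/77 = -45038 - 1*12426/77 = -45038 - 12426/77 = -3480352/77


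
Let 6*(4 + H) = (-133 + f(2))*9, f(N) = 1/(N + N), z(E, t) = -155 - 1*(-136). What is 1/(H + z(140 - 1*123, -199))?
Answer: -8/1777 ≈ -0.0045020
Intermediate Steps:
z(E, t) = -19 (z(E, t) = -155 + 136 = -19)
f(N) = 1/(2*N)
H = -1625/8 (H = -4 + ((-133 + (½)/2)*9)/6 = -4 + ((-133 + (½)*(½))*9)/6 = -4 + ((-133 + ¼)*9)/6 = -4 + (-531/4*9)/6 = -4 + (⅙)*(-4779/4) = -4 - 1593/8 = -1625/8 ≈ -203.13)
1/(H + z(140 - 1*123, -199)) = 1/(-1625/8 - 19) = 1/(-1777/8) = -8/1777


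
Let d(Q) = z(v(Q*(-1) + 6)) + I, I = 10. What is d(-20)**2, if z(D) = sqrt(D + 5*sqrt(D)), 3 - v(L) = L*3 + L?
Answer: (10 + sqrt(-101 + 5*I*sqrt(101)))**2 ≈ 47.6 + 257.04*I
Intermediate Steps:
v(L) = 3 - 4*L (v(L) = 3 - (L*3 + L) = 3 - (3*L + L) = 3 - 4*L)
d(Q) = 10 + sqrt(-21 + 4*Q + 5*sqrt(-21 + 4*Q)) (d(Q) = sqrt((3 - 4*(Q*(-1) + 6)) + 5*sqrt(3 - 4*(Q*(-1) + 6))) + 10 = sqrt((3 - 4*(-Q + 6)) + 5*sqrt(3 - 4*(-Q + 6))) + 10 = sqrt((3 - 4*(6 - Q)) + 5*sqrt(3 - 4*(6 - Q))) + 10 = sqrt((3 + (-24 + 4*Q)) + 5*sqrt(3 + (-24 + 4*Q))) + 10 = sqrt((-21 + 4*Q) + 5*sqrt(-21 + 4*Q)) + 10 = sqrt(-21 + 4*Q + 5*sqrt(-21 + 4*Q)) + 10 = 10 + sqrt(-21 + 4*Q + 5*sqrt(-21 + 4*Q)))
d(-20)**2 = (10 + sqrt(-21 + 4*(-20) + 5*sqrt(-21 + 4*(-20))))**2 = (10 + sqrt(-21 - 80 + 5*sqrt(-21 - 80)))**2 = (10 + sqrt(-21 - 80 + 5*sqrt(-101)))**2 = (10 + sqrt(-21 - 80 + 5*(I*sqrt(101))))**2 = (10 + sqrt(-21 - 80 + 5*I*sqrt(101)))**2 = (10 + sqrt(-101 + 5*I*sqrt(101)))**2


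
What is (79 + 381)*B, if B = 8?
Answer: 3680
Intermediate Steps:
(79 + 381)*B = (79 + 381)*8 = 460*8 = 3680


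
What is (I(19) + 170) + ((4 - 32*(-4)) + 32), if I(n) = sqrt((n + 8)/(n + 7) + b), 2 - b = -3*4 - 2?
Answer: 334 + sqrt(11518)/26 ≈ 338.13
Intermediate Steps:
b = 16 (b = 2 - (-3*4 - 2) = 2 - (-12 - 2) = 2 - 1*(-14) = 2 + 14 = 16)
I(n) = sqrt(16 + (8 + n)/(7 + n)) (I(n) = sqrt((n + 8)/(n + 7) + 16) = sqrt((8 + n)/(7 + n) + 16) = sqrt(16 + (8 + n)/(7 + n)))
(I(19) + 170) + ((4 - 32*(-4)) + 32) = (sqrt((120 + 17*19)/(7 + 19)) + 170) + ((4 - 32*(-4)) + 32) = (sqrt((120 + 323)/26) + 170) + ((4 + 128) + 32) = (sqrt((1/26)*443) + 170) + (132 + 32) = (sqrt(443/26) + 170) + 164 = (sqrt(11518)/26 + 170) + 164 = (170 + sqrt(11518)/26) + 164 = 334 + sqrt(11518)/26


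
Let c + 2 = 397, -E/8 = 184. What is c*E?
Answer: -581440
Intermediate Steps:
E = -1472 (E = -8*184 = -1472)
c = 395 (c = -2 + 397 = 395)
c*E = 395*(-1472) = -581440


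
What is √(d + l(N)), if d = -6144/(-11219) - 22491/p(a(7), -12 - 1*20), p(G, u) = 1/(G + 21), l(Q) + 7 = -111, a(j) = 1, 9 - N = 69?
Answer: 2*I*√15573378122146/11219 ≈ 703.5*I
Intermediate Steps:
N = -60 (N = 9 - 1*69 = 9 - 69 = -60)
l(Q) = -118 (l(Q) = -7 - 111 = -118)
p(G, u) = 1/(21 + G)
d = -5551177494/11219 (d = -6144/(-11219) - 22491/(1/(21 + 1)) = -6144*(-1/11219) - 22491/(1/22) = 6144/11219 - 22491/1/22 = 6144/11219 - 22491*22 = 6144/11219 - 494802 = -5551177494/11219 ≈ -4.9480e+5)
√(d + l(N)) = √(-5551177494/11219 - 118) = √(-5552501336/11219) = 2*I*√15573378122146/11219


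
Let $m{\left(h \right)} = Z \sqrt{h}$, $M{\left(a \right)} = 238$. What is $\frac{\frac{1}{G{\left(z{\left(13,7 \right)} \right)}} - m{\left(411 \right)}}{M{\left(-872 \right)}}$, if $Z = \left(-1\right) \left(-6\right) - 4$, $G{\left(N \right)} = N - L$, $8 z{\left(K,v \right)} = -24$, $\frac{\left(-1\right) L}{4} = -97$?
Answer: $- \frac{1}{93058} - \frac{\sqrt{411}}{119} \approx -0.17037$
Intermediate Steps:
$L = 388$ ($L = \left(-4\right) \left(-97\right) = 388$)
$z{\left(K,v \right)} = -3$ ($z{\left(K,v \right)} = \frac{1}{8} \left(-24\right) = -3$)
$G{\left(N \right)} = -388 + N$ ($G{\left(N \right)} = N - 388 = -388 + N$)
$Z = 2$ ($Z = 6 - 4 = 2$)
$m{\left(h \right)} = 2 \sqrt{h}$
$\frac{\frac{1}{G{\left(z{\left(13,7 \right)} \right)}} - m{\left(411 \right)}}{M{\left(-872 \right)}} = \frac{\frac{1}{-388 - 3} - 2 \sqrt{411}}{238} = \left(\frac{1}{-391} - 2 \sqrt{411}\right) \frac{1}{238} = \left(- \frac{1}{391} - 2 \sqrt{411}\right) \frac{1}{238} = - \frac{1}{93058} - \frac{\sqrt{411}}{119}$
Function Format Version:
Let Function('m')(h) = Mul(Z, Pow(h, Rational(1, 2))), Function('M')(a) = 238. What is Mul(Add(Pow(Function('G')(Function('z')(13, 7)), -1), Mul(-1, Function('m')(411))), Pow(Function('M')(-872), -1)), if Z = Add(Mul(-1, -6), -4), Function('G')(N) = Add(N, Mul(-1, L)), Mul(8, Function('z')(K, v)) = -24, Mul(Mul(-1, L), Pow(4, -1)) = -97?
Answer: Add(Rational(-1, 93058), Mul(Rational(-1, 119), Pow(411, Rational(1, 2)))) ≈ -0.17037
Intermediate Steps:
L = 388 (L = Mul(-4, -97) = 388)
Function('z')(K, v) = -3 (Function('z')(K, v) = Mul(Rational(1, 8), -24) = -3)
Function('G')(N) = Add(-388, N) (Function('G')(N) = Add(N, Mul(-1, 388)) = Add(N, -388) = Add(-388, N))
Z = 2 (Z = Add(6, -4) = 2)
Function('m')(h) = Mul(2, Pow(h, Rational(1, 2)))
Mul(Add(Pow(Function('G')(Function('z')(13, 7)), -1), Mul(-1, Function('m')(411))), Pow(Function('M')(-872), -1)) = Mul(Add(Pow(Add(-388, -3), -1), Mul(-1, Mul(2, Pow(411, Rational(1, 2))))), Pow(238, -1)) = Mul(Add(Pow(-391, -1), Mul(-2, Pow(411, Rational(1, 2)))), Rational(1, 238)) = Mul(Add(Rational(-1, 391), Mul(-2, Pow(411, Rational(1, 2)))), Rational(1, 238)) = Add(Rational(-1, 93058), Mul(Rational(-1, 119), Pow(411, Rational(1, 2))))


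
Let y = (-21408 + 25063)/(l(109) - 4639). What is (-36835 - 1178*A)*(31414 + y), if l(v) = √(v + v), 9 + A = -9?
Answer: -960618110897837/1956373 + 5193755*√218/1956373 ≈ -4.9102e+8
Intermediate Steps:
A = -18 (A = -9 - 9 = -18)
l(v) = √2*√v (l(v) = √(2*v) = √2*√v)
y = 3655/(-4639 + √218) (y = (-21408 + 25063)/(√2*√109 - 4639) = 3655/(√218 - 4639) = 3655/(-4639 + √218) ≈ -0.79040)
(-36835 - 1178*A)*(31414 + y) = (-36835 - 1178*(-18))*(31414 + (-16955545/21520103 - 3655*√218/21520103)) = (-36835 + 21204)*(676015560097/21520103 - 3655*√218/21520103) = -15631*(676015560097/21520103 - 3655*√218/21520103) = -960618110897837/1956373 + 5193755*√218/1956373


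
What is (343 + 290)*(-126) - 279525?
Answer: -359283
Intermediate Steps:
(343 + 290)*(-126) - 279525 = 633*(-126) - 279525 = -79758 - 279525 = -359283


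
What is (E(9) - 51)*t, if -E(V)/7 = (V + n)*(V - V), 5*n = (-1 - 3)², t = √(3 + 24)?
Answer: -153*√3 ≈ -265.00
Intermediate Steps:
t = 3*√3 (t = √27 = 3*√3 ≈ 5.1962)
n = 16/5 (n = (-1 - 3)²/5 = (⅕)*(-4)² = (⅕)*16 = 16/5 ≈ 3.2000)
E(V) = 0 (E(V) = -7*(V + 16/5)*(V - V) = -7*(16/5 + V)*0 = -7*0 = 0)
(E(9) - 51)*t = (0 - 51)*(3*√3) = -153*√3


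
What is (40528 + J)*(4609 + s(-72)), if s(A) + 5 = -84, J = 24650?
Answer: 294604560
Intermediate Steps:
s(A) = -89 (s(A) = -5 - 84 = -89)
(40528 + J)*(4609 + s(-72)) = (40528 + 24650)*(4609 - 89) = 65178*4520 = 294604560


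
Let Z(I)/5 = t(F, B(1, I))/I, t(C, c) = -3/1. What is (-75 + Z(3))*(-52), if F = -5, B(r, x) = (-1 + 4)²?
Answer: 4160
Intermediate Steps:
B(r, x) = 9 (B(r, x) = 3² = 9)
t(C, c) = -3 (t(C, c) = -3*1 = -3)
Z(I) = -15/I (Z(I) = 5*(-3/I) = -15/I)
(-75 + Z(3))*(-52) = (-75 - 15/3)*(-52) = (-75 - 15*⅓)*(-52) = (-75 - 5)*(-52) = -80*(-52) = 4160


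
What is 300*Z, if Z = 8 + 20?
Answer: 8400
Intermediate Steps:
Z = 28
300*Z = 300*28 = 8400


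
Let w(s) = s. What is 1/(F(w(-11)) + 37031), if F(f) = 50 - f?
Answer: 1/37092 ≈ 2.6960e-5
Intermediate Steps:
1/(F(w(-11)) + 37031) = 1/((50 - 1*(-11)) + 37031) = 1/((50 + 11) + 37031) = 1/(61 + 37031) = 1/37092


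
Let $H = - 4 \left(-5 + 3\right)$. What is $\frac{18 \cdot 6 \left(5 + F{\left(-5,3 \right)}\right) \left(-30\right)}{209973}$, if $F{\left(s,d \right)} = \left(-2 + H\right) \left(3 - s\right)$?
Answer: $- \frac{57240}{69991} \approx -0.81782$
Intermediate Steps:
$H = 8$ ($H = \left(-4\right) \left(-2\right) = 8$)
$F{\left(s,d \right)} = 18 - 6 s$ ($F{\left(s,d \right)} = \left(-2 + 8\right) \left(3 - s\right) = 6 \left(3 - s\right) = 18 - 6 s$)
$\frac{18 \cdot 6 \left(5 + F{\left(-5,3 \right)}\right) \left(-30\right)}{209973} = \frac{18 \cdot 6 \left(5 + \left(18 - -30\right)\right) \left(-30\right)}{209973} = 18 \cdot 6 \left(5 + \left(18 + 30\right)\right) \left(-30\right) \frac{1}{209973} = 18 \cdot 6 \left(5 + 48\right) \left(-30\right) \frac{1}{209973} = 18 \cdot 6 \cdot 53 \left(-30\right) \frac{1}{209973} = 18 \cdot 318 \left(-30\right) \frac{1}{209973} = 5724 \left(-30\right) \frac{1}{209973} = \left(-171720\right) \frac{1}{209973} = - \frac{57240}{69991}$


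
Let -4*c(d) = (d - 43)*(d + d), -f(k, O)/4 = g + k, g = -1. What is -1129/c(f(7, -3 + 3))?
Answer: 1129/804 ≈ 1.4042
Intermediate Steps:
f(k, O) = 4 - 4*k (f(k, O) = -4*(-1 + k) = 4 - 4*k)
c(d) = -d*(-43 + d)/2 (c(d) = -(d - 43)*(d + d)/4 = -(-43 + d)*2*d/4 = -d*(-43 + d)/2)
-1129/c(f(7, -3 + 3)) = -1129*2/((4 - 4*7)*(43 - (4 - 4*7))) = -1129*2/((4 - 28)*(43 - (4 - 28))) = -1129*(-1/(12*(43 - 1*(-24)))) = -1129*(-1/(12*(43 + 24))) = -1129/((½)*(-24)*67) = -1129/(-804) = -1129*(-1/804) = 1129/804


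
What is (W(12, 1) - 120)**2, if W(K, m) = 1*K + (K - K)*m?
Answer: 11664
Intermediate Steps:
W(K, m) = K (W(K, m) = K + 0*m = K + 0 = K)
(W(12, 1) - 120)**2 = (12 - 120)**2 = (-108)**2 = 11664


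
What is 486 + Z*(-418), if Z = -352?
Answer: 147622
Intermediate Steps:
486 + Z*(-418) = 486 - 352*(-418) = 486 + 147136 = 147622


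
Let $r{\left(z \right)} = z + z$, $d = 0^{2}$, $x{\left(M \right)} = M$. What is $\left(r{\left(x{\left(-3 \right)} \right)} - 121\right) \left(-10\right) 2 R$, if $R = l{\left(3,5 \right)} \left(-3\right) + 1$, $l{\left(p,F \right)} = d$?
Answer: $2540$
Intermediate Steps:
$d = 0$
$l{\left(p,F \right)} = 0$
$R = 1$ ($R = 0 \left(-3\right) + 1 = 0 + 1 = 1$)
$r{\left(z \right)} = 2 z$
$\left(r{\left(x{\left(-3 \right)} \right)} - 121\right) \left(-10\right) 2 R = \left(2 \left(-3\right) - 121\right) \left(-10\right) 2 \cdot 1 = \left(-6 - 121\right) \left(\left(-20\right) 1\right) = \left(-127\right) \left(-20\right) = 2540$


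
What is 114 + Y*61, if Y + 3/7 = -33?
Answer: -13476/7 ≈ -1925.1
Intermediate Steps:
Y = -234/7 (Y = -3/7 - 33 = -234/7 ≈ -33.429)
114 + Y*61 = 114 - 234/7*61 = 114 - 14274/7 = -13476/7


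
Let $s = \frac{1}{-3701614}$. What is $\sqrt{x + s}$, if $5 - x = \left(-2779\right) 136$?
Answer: $\frac{\sqrt{5178636866228331590}}{3701614} \approx 614.78$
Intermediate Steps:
$s = - \frac{1}{3701614} \approx -2.7015 \cdot 10^{-7}$
$x = 377949$ ($x = 5 - \left(-2779\right) 136 = 5 - -377944 = 5 + 377944 = 377949$)
$\sqrt{x + s} = \sqrt{377949 - \frac{1}{3701614}} = \sqrt{\frac{1399021309685}{3701614}} = \frac{\sqrt{5178636866228331590}}{3701614}$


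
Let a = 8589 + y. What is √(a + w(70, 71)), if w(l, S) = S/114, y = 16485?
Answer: √325869798/114 ≈ 158.35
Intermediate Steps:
w(l, S) = S/114 (w(l, S) = S*(1/114) = S/114)
a = 25074 (a = 8589 + 16485 = 25074)
√(a + w(70, 71)) = √(25074 + (1/114)*71) = √(25074 + 71/114) = √(2858507/114) = √325869798/114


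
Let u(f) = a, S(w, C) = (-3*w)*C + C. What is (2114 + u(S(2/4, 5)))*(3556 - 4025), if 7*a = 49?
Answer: -994749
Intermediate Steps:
a = 7 (a = (⅐)*49 = 7)
S(w, C) = C - 3*C*w (S(w, C) = -3*C*w + C = C - 3*C*w)
u(f) = 7
(2114 + u(S(2/4, 5)))*(3556 - 4025) = (2114 + 7)*(3556 - 4025) = 2121*(-469) = -994749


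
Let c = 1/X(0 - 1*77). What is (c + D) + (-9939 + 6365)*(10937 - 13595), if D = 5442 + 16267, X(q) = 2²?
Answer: 38085605/4 ≈ 9.5214e+6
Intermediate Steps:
X(q) = 4
c = ¼ (c = 1/4 = ¼ ≈ 0.25000)
D = 21709
(c + D) + (-9939 + 6365)*(10937 - 13595) = (¼ + 21709) + (-9939 + 6365)*(10937 - 13595) = 86837/4 - 3574*(-2658) = 86837/4 + 9499692 = 38085605/4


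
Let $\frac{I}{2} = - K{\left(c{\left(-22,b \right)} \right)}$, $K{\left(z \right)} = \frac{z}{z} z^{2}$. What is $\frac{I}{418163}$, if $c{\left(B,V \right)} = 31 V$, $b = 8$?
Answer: $- \frac{123008}{418163} \approx -0.29416$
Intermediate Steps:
$K{\left(z \right)} = z^{2}$ ($K{\left(z \right)} = 1 z^{2} = z^{2}$)
$I = -123008$ ($I = 2 \left(- \left(31 \cdot 8\right)^{2}\right) = 2 \left(- 248^{2}\right) = 2 \left(\left(-1\right) 61504\right) = 2 \left(-61504\right) = -123008$)
$\frac{I}{418163} = - \frac{123008}{418163}$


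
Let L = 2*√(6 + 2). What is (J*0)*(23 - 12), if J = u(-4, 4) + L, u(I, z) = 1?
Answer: 0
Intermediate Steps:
L = 4*√2 (L = 2*√8 = 2*(2*√2) = 4*√2 ≈ 5.6569)
J = 1 + 4*√2 ≈ 6.6569
(J*0)*(23 - 12) = ((1 + 4*√2)*0)*(23 - 12) = 0*11 = 0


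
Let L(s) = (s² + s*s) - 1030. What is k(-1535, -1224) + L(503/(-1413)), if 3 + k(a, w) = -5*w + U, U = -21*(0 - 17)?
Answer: 10869827654/1996569 ≈ 5444.3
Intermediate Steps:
L(s) = -1030 + 2*s² (L(s) = (s² + s²) - 1030 = 2*s² - 1030 = -1030 + 2*s²)
U = 357 (U = -21*(-17) = 357)
k(a, w) = 354 - 5*w (k(a, w) = -3 + (-5*w + 357) = -3 + (357 - 5*w) = 354 - 5*w)
k(-1535, -1224) + L(503/(-1413)) = (354 - 5*(-1224)) + (-1030 + 2*(503/(-1413))²) = (354 + 6120) + (-1030 + 2*(503*(-1/1413))²) = 6474 + (-1030 + 2*(-503/1413)²) = 6474 + (-1030 + 2*(253009/1996569)) = 6474 + (-1030 + 506018/1996569) = 6474 - 2055960052/1996569 = 10869827654/1996569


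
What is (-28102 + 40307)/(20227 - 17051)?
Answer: 12205/3176 ≈ 3.8429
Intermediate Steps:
(-28102 + 40307)/(20227 - 17051) = 12205/3176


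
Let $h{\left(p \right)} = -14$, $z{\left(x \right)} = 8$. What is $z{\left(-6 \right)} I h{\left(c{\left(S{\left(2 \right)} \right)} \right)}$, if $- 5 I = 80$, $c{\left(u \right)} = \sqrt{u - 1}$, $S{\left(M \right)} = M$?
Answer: $1792$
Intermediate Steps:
$c{\left(u \right)} = \sqrt{-1 + u}$
$I = -16$ ($I = \left(- \frac{1}{5}\right) 80 = -16$)
$z{\left(-6 \right)} I h{\left(c{\left(S{\left(2 \right)} \right)} \right)} = 8 \left(-16\right) \left(-14\right) = \left(-128\right) \left(-14\right) = 1792$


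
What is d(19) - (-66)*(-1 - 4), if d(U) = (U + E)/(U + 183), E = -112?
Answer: -66753/202 ≈ -330.46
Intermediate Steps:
d(U) = (-112 + U)/(183 + U) (d(U) = (U - 112)/(U + 183) = (-112 + U)/(183 + U))
d(19) - (-66)*(-1 - 4) = (-112 + 19)/(183 + 19) - (-66)*(-1 - 4) = -93/202 - (-66)*(-5) = (1/202)*(-93) - 1*330 = -93/202 - 330 = -66753/202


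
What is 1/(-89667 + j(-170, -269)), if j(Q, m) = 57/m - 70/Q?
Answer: -4573/410046277 ≈ -1.1152e-5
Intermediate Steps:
j(Q, m) = -70/Q + 57/m
1/(-89667 + j(-170, -269)) = 1/(-89667 + (-70/(-170) + 57/(-269))) = 1/(-89667 + (-70*(-1/170) + 57*(-1/269))) = 1/(-89667 + (7/17 - 57/269)) = 1/(-89667 + 914/4573) = 1/(-410046277/4573) = -4573/410046277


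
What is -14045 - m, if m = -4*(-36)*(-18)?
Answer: -11453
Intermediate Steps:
m = -2592 (m = 144*(-18) = -2592)
-14045 - m = -14045 - 1*(-2592) = -14045 + 2592 = -11453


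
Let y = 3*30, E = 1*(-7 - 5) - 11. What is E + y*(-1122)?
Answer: -101003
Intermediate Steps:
E = -23 (E = 1*(-12) - 11 = -12 - 11 = -23)
y = 90
E + y*(-1122) = -23 + 90*(-1122) = -23 - 100980 = -101003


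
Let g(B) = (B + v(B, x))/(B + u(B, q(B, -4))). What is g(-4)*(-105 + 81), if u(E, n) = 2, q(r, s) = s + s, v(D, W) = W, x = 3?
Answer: -12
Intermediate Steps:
q(r, s) = 2*s
g(B) = (3 + B)/(2 + B) (g(B) = (B + 3)/(B + 2) = (3 + B)/(2 + B))
g(-4)*(-105 + 81) = ((3 - 4)/(2 - 4))*(-105 + 81) = (-1/(-2))*(-24) = -1/2*(-1)*(-24) = (1/2)*(-24) = -12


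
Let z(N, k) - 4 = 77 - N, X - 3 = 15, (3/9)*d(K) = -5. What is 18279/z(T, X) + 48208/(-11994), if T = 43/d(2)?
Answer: 1613964613/7544226 ≈ 213.93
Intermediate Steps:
d(K) = -15 (d(K) = 3*(-5) = -15)
X = 18 (X = 3 + 15 = 18)
T = -43/15 (T = 43/(-15) = 43*(-1/15) = -43/15 ≈ -2.8667)
z(N, k) = 81 - N (z(N, k) = 4 + (77 - N) = 81 - N)
18279/z(T, X) + 48208/(-11994) = 18279/(81 - 1*(-43/15)) + 48208/(-11994) = 18279/(81 + 43/15) + 48208*(-1/11994) = 18279/(1258/15) - 24104/5997 = 18279*(15/1258) - 24104/5997 = 274185/1258 - 24104/5997 = 1613964613/7544226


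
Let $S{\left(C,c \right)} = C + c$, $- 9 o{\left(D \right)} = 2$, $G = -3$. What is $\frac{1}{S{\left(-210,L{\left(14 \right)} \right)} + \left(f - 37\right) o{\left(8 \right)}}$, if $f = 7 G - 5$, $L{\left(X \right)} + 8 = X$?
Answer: $- \frac{1}{190} \approx -0.0052632$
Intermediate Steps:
$o{\left(D \right)} = - \frac{2}{9}$ ($o{\left(D \right)} = \left(- \frac{1}{9}\right) 2 = - \frac{2}{9}$)
$L{\left(X \right)} = -8 + X$
$f = -26$ ($f = 7 \left(-3\right) - 5 = -21 - 5 = -26$)
$\frac{1}{S{\left(-210,L{\left(14 \right)} \right)} + \left(f - 37\right) o{\left(8 \right)}} = \frac{1}{\left(-210 + \left(-8 + 14\right)\right) + \left(-26 - 37\right) \left(- \frac{2}{9}\right)} = \frac{1}{\left(-210 + 6\right) - -14} = \frac{1}{-204 + 14} = \frac{1}{-190} = - \frac{1}{190}$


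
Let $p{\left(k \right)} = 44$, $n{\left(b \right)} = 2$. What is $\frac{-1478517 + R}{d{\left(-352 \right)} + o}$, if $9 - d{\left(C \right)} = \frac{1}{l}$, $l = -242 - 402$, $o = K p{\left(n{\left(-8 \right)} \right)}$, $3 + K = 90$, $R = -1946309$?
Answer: $- \frac{2205587944}{2471029} \approx -892.58$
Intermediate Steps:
$K = 87$ ($K = -3 + 90 = 87$)
$o = 3828$ ($o = 87 \cdot 44 = 3828$)
$l = -644$ ($l = -242 - 402 = -644$)
$d{\left(C \right)} = \frac{5797}{644}$ ($d{\left(C \right)} = 9 - \frac{1}{-644} = 9 - - \frac{1}{644} = 9 + \frac{1}{644} = \frac{5797}{644}$)
$\frac{-1478517 + R}{d{\left(-352 \right)} + o} = \frac{-1478517 - 1946309}{\frac{5797}{644} + 3828} = - \frac{3424826}{\frac{2471029}{644}} = \left(-3424826\right) \frac{644}{2471029} = - \frac{2205587944}{2471029}$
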